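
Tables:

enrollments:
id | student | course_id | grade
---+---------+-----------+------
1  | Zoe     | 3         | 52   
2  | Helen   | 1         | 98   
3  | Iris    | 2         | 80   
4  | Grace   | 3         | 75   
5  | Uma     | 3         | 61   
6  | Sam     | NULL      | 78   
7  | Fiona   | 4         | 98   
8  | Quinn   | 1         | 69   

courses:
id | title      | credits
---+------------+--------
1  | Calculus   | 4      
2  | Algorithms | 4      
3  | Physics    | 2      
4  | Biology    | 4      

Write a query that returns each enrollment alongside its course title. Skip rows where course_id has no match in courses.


INNER JOIN keeps only enrollments rows whose course_id matches an id in courses. Walk through each enrollment:
  - enrollment 1 (Zoe): course_id=3 -> matches Physics
  - enrollment 2 (Helen): course_id=1 -> matches Calculus
  - enrollment 3 (Iris): course_id=2 -> matches Algorithms
  - enrollment 4 (Grace): course_id=3 -> matches Physics
  - enrollment 5 (Uma): course_id=3 -> matches Physics
  - enrollment 6 (Sam): course_id=NULL, no match -> dropped
  - enrollment 7 (Fiona): course_id=4 -> matches Biology
  - enrollment 8 (Quinn): course_id=1 -> matches Calculus
So 1 of 8 rows is dropped.

SQL:
SELECT a.student, b.title AS course
FROM enrollments a
INNER JOIN courses b ON a.course_id = b.id

Result:
student | course    
--------+-----------
Zoe     | Physics   
Helen   | Calculus  
Iris    | Algorithms
Grace   | Physics   
Uma     | Physics   
Fiona   | Biology   
Quinn   | Calculus  


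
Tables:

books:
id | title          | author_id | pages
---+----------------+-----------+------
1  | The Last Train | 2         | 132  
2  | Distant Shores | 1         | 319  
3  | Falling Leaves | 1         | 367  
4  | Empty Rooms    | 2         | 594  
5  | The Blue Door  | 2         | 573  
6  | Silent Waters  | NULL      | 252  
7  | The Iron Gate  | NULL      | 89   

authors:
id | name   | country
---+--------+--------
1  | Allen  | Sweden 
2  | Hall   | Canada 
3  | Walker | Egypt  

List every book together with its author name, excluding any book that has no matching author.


INNER JOIN keeps only books rows whose author_id matches an id in authors. Walk through each book:
  - book 1 (The Last Train): author_id=2 -> matches Hall
  - book 2 (Distant Shores): author_id=1 -> matches Allen
  - book 3 (Falling Leaves): author_id=1 -> matches Allen
  - book 4 (Empty Rooms): author_id=2 -> matches Hall
  - book 5 (The Blue Door): author_id=2 -> matches Hall
  - book 6 (Silent Waters): author_id=NULL, no match -> dropped
  - book 7 (The Iron Gate): author_id=NULL, no match -> dropped
So 2 of 7 rows are dropped.

SQL:
SELECT a.title, b.name AS author
FROM books a
INNER JOIN authors b ON a.author_id = b.id

Result:
title          | author
---------------+-------
The Last Train | Hall  
Distant Shores | Allen 
Falling Leaves | Allen 
Empty Rooms    | Hall  
The Blue Door  | Hall  


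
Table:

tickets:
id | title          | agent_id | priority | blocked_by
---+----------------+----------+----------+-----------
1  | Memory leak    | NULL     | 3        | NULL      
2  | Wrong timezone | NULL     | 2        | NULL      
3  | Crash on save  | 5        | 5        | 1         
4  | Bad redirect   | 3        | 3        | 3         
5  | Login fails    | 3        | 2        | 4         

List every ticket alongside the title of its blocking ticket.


This is a self-join: tickets is joined to a second copy of itself, matching each row's blocked_by to another row's id. Use LEFT JOIN so rows with blocked_by=NULL are kept.
  - ticket 1 (Memory leak): blocked_by=NULL -> NULL
  - ticket 2 (Wrong timezone): blocked_by=NULL -> NULL
  - ticket 3 (Crash on save): blocked_by=1 -> Memory leak
  - ticket 4 (Bad redirect): blocked_by=3 -> Crash on save
  - ticket 5 (Login fails): blocked_by=4 -> Bad redirect

SQL:
SELECT a.title AS item, b.title AS blocked_by
FROM tickets a
LEFT JOIN tickets b ON a.blocked_by = b.id

Result:
item           | blocked_by   
---------------+--------------
Memory leak    | NULL         
Wrong timezone | NULL         
Crash on save  | Memory leak  
Bad redirect   | Crash on save
Login fails    | Bad redirect 


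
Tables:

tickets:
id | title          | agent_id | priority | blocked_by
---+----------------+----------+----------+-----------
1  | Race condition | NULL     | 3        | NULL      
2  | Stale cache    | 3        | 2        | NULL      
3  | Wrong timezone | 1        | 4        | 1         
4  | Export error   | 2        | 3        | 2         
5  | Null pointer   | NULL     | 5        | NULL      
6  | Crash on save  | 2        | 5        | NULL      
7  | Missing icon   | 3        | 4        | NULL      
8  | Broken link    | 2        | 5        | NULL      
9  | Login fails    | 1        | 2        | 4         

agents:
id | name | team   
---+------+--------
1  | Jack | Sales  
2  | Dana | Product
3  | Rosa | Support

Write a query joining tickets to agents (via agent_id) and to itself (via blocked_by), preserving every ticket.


Two LEFT JOINs from the same base table tickets: one to agents via agent_id, one to tickets itself via blocked_by. Both are LEFT so every ticket is preserved.
Match against agents:
  - ticket 1 (Race condition): agent_id=NULL, no match -> kept with NULL
  - ticket 2 (Stale cache): agent_id=3 -> matches Rosa
  - ticket 3 (Wrong timezone): agent_id=1 -> matches Jack
  - ticket 4 (Export error): agent_id=2 -> matches Dana
  - ticket 5 (Null pointer): agent_id=NULL, no match -> kept with NULL
  - ticket 6 (Crash on save): agent_id=2 -> matches Dana
  - ticket 7 (Missing icon): agent_id=3 -> matches Rosa
  - ticket 8 (Broken link): agent_id=2 -> matches Dana
  - ticket 9 (Login fails): agent_id=1 -> matches Jack
Match against tickets (self):
  - ticket 1 (Race condition): blocked_by=NULL -> NULL
  - ticket 2 (Stale cache): blocked_by=NULL -> NULL
  - ticket 3 (Wrong timezone): blocked_by=1 -> Race condition
  - ticket 4 (Export error): blocked_by=2 -> Stale cache
  - ticket 5 (Null pointer): blocked_by=NULL -> NULL
  - ticket 6 (Crash on save): blocked_by=NULL -> NULL
  - ticket 7 (Missing icon): blocked_by=NULL -> NULL
  - ticket 8 (Broken link): blocked_by=NULL -> NULL
  - ticket 9 (Login fails): blocked_by=4 -> Export error

SQL:
SELECT a.title, b.name AS agent, c.title AS blocked_by
FROM tickets a
LEFT JOIN agents b ON a.agent_id = b.id
LEFT JOIN tickets c ON a.blocked_by = c.id

Result:
title          | agent | blocked_by    
---------------+-------+---------------
Race condition | NULL  | NULL          
Stale cache    | Rosa  | NULL          
Wrong timezone | Jack  | Race condition
Export error   | Dana  | Stale cache   
Null pointer   | NULL  | NULL          
Crash on save  | Dana  | NULL          
Missing icon   | Rosa  | NULL          
Broken link    | Dana  | NULL          
Login fails    | Jack  | Export error  


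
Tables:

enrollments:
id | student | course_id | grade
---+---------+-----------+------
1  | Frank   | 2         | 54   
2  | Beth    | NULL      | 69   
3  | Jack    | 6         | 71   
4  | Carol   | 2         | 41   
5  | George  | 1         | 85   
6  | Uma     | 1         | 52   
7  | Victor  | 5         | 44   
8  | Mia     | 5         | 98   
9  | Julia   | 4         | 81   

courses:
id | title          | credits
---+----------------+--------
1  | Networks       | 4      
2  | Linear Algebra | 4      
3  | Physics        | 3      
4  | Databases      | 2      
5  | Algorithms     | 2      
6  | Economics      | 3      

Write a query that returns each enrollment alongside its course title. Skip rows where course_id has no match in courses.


INNER JOIN keeps only enrollments rows whose course_id matches an id in courses. Walk through each enrollment:
  - enrollment 1 (Frank): course_id=2 -> matches Linear Algebra
  - enrollment 2 (Beth): course_id=NULL, no match -> dropped
  - enrollment 3 (Jack): course_id=6 -> matches Economics
  - enrollment 4 (Carol): course_id=2 -> matches Linear Algebra
  - enrollment 5 (George): course_id=1 -> matches Networks
  - enrollment 6 (Uma): course_id=1 -> matches Networks
  - enrollment 7 (Victor): course_id=5 -> matches Algorithms
  - enrollment 8 (Mia): course_id=5 -> matches Algorithms
  - enrollment 9 (Julia): course_id=4 -> matches Databases
So 1 of 9 rows is dropped.

SQL:
SELECT a.student, b.title AS course
FROM enrollments a
INNER JOIN courses b ON a.course_id = b.id

Result:
student | course        
--------+---------------
Frank   | Linear Algebra
Jack    | Economics     
Carol   | Linear Algebra
George  | Networks      
Uma     | Networks      
Victor  | Algorithms    
Mia     | Algorithms    
Julia   | Databases     


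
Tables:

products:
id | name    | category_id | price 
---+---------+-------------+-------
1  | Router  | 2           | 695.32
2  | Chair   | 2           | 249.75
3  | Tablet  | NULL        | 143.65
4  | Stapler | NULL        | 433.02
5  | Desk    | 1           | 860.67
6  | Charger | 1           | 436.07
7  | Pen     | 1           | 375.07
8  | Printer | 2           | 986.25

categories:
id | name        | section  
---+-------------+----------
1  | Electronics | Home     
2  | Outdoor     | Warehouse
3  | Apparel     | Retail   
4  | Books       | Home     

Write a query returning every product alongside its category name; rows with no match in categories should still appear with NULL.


LEFT JOIN keeps every row from products (the left table); where category_id has no match in categories, the category columns become NULL. Walk through each product:
  - product 1 (Router): category_id=2 -> matches Outdoor
  - product 2 (Chair): category_id=2 -> matches Outdoor
  - product 3 (Tablet): category_id=NULL, no match -> kept with NULL
  - product 4 (Stapler): category_id=NULL, no match -> kept with NULL
  - product 5 (Desk): category_id=1 -> matches Electronics
  - product 6 (Charger): category_id=1 -> matches Electronics
  - product 7 (Pen): category_id=1 -> matches Electronics
  - product 8 (Printer): category_id=2 -> matches Outdoor
All 8 rows appear; 2 have NULL category.

SQL:
SELECT a.name, b.name AS category
FROM products a
LEFT JOIN categories b ON a.category_id = b.id

Result:
name    | category   
--------+------------
Router  | Outdoor    
Chair   | Outdoor    
Tablet  | NULL       
Stapler | NULL       
Desk    | Electronics
Charger | Electronics
Pen     | Electronics
Printer | Outdoor    


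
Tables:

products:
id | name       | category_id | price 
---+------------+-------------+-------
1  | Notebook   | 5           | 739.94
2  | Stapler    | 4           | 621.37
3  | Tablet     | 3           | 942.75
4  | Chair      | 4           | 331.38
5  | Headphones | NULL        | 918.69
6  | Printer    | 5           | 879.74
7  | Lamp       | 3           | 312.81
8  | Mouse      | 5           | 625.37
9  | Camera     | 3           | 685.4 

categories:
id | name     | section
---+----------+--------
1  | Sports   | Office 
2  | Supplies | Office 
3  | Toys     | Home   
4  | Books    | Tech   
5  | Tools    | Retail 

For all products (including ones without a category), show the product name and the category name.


LEFT JOIN keeps every row from products (the left table); where category_id has no match in categories, the category columns become NULL. Walk through each product:
  - product 1 (Notebook): category_id=5 -> matches Tools
  - product 2 (Stapler): category_id=4 -> matches Books
  - product 3 (Tablet): category_id=3 -> matches Toys
  - product 4 (Chair): category_id=4 -> matches Books
  - product 5 (Headphones): category_id=NULL, no match -> kept with NULL
  - product 6 (Printer): category_id=5 -> matches Tools
  - product 7 (Lamp): category_id=3 -> matches Toys
  - product 8 (Mouse): category_id=5 -> matches Tools
  - product 9 (Camera): category_id=3 -> matches Toys
All 9 rows appear; 1 has NULL category.

SQL:
SELECT a.name, b.name AS category
FROM products a
LEFT JOIN categories b ON a.category_id = b.id

Result:
name       | category
-----------+---------
Notebook   | Tools   
Stapler    | Books   
Tablet     | Toys    
Chair      | Books   
Headphones | NULL    
Printer    | Tools   
Lamp       | Toys    
Mouse      | Tools   
Camera     | Toys    


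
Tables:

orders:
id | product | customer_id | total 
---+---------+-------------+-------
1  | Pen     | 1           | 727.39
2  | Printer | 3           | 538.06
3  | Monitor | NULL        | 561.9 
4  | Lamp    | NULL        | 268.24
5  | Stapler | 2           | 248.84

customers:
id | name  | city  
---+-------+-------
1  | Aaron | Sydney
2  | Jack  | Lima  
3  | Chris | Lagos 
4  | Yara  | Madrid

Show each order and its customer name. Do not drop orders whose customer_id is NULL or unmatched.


LEFT JOIN keeps every row from orders (the left table); where customer_id has no match in customers, the customer columns become NULL. Walk through each order:
  - order 1 (Pen): customer_id=1 -> matches Aaron
  - order 2 (Printer): customer_id=3 -> matches Chris
  - order 3 (Monitor): customer_id=NULL, no match -> kept with NULL
  - order 4 (Lamp): customer_id=NULL, no match -> kept with NULL
  - order 5 (Stapler): customer_id=2 -> matches Jack
All 5 rows appear; 2 have NULL customer.

SQL:
SELECT a.product, b.name AS customer
FROM orders a
LEFT JOIN customers b ON a.customer_id = b.id

Result:
product | customer
--------+---------
Pen     | Aaron   
Printer | Chris   
Monitor | NULL    
Lamp    | NULL    
Stapler | Jack    


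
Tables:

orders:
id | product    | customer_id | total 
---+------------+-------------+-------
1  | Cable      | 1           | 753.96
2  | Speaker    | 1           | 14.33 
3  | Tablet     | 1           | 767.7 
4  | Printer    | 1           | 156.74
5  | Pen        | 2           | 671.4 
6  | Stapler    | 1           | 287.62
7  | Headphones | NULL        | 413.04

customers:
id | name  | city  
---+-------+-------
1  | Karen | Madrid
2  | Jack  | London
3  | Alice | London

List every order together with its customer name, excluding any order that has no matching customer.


INNER JOIN keeps only orders rows whose customer_id matches an id in customers. Walk through each order:
  - order 1 (Cable): customer_id=1 -> matches Karen
  - order 2 (Speaker): customer_id=1 -> matches Karen
  - order 3 (Tablet): customer_id=1 -> matches Karen
  - order 4 (Printer): customer_id=1 -> matches Karen
  - order 5 (Pen): customer_id=2 -> matches Jack
  - order 6 (Stapler): customer_id=1 -> matches Karen
  - order 7 (Headphones): customer_id=NULL, no match -> dropped
So 1 of 7 rows is dropped.

SQL:
SELECT a.product, b.name AS customer
FROM orders a
INNER JOIN customers b ON a.customer_id = b.id

Result:
product | customer
--------+---------
Cable   | Karen   
Speaker | Karen   
Tablet  | Karen   
Printer | Karen   
Pen     | Jack    
Stapler | Karen   


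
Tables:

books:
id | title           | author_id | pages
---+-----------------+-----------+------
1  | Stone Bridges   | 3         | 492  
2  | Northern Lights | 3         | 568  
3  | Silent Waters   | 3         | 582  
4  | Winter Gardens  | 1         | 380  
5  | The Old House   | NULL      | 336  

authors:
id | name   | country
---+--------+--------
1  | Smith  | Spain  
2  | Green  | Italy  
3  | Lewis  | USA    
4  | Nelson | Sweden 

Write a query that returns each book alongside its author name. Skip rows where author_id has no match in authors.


INNER JOIN keeps only books rows whose author_id matches an id in authors. Walk through each book:
  - book 1 (Stone Bridges): author_id=3 -> matches Lewis
  - book 2 (Northern Lights): author_id=3 -> matches Lewis
  - book 3 (Silent Waters): author_id=3 -> matches Lewis
  - book 4 (Winter Gardens): author_id=1 -> matches Smith
  - book 5 (The Old House): author_id=NULL, no match -> dropped
So 1 of 5 rows is dropped.

SQL:
SELECT a.title, b.name AS author
FROM books a
INNER JOIN authors b ON a.author_id = b.id

Result:
title           | author
----------------+-------
Stone Bridges   | Lewis 
Northern Lights | Lewis 
Silent Waters   | Lewis 
Winter Gardens  | Smith 


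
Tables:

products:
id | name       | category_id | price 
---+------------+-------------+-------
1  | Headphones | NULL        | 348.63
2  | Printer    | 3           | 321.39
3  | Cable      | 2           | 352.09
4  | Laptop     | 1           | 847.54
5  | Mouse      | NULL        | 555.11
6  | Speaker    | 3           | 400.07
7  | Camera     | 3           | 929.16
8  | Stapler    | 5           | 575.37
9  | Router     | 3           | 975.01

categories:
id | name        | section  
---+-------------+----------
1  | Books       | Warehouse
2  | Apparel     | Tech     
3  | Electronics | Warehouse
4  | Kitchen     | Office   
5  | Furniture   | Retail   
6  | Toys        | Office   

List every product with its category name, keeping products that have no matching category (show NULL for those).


LEFT JOIN keeps every row from products (the left table); where category_id has no match in categories, the category columns become NULL. Walk through each product:
  - product 1 (Headphones): category_id=NULL, no match -> kept with NULL
  - product 2 (Printer): category_id=3 -> matches Electronics
  - product 3 (Cable): category_id=2 -> matches Apparel
  - product 4 (Laptop): category_id=1 -> matches Books
  - product 5 (Mouse): category_id=NULL, no match -> kept with NULL
  - product 6 (Speaker): category_id=3 -> matches Electronics
  - product 7 (Camera): category_id=3 -> matches Electronics
  - product 8 (Stapler): category_id=5 -> matches Furniture
  - product 9 (Router): category_id=3 -> matches Electronics
All 9 rows appear; 2 have NULL category.

SQL:
SELECT a.name, b.name AS category
FROM products a
LEFT JOIN categories b ON a.category_id = b.id

Result:
name       | category   
-----------+------------
Headphones | NULL       
Printer    | Electronics
Cable      | Apparel    
Laptop     | Books      
Mouse      | NULL       
Speaker    | Electronics
Camera     | Electronics
Stapler    | Furniture  
Router     | Electronics


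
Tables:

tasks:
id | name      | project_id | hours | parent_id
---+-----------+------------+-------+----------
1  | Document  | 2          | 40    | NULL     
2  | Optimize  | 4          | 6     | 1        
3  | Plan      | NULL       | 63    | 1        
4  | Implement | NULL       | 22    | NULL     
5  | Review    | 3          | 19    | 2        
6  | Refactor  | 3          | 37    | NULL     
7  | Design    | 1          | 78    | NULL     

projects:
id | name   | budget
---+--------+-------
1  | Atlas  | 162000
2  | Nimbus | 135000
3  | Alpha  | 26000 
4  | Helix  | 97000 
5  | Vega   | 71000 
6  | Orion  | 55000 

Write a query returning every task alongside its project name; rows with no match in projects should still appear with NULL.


LEFT JOIN keeps every row from tasks (the left table); where project_id has no match in projects, the project columns become NULL. Walk through each task:
  - task 1 (Document): project_id=2 -> matches Nimbus
  - task 2 (Optimize): project_id=4 -> matches Helix
  - task 3 (Plan): project_id=NULL, no match -> kept with NULL
  - task 4 (Implement): project_id=NULL, no match -> kept with NULL
  - task 5 (Review): project_id=3 -> matches Alpha
  - task 6 (Refactor): project_id=3 -> matches Alpha
  - task 7 (Design): project_id=1 -> matches Atlas
All 7 rows appear; 2 have NULL project.

SQL:
SELECT a.name, b.name AS project
FROM tasks a
LEFT JOIN projects b ON a.project_id = b.id

Result:
name      | project
----------+--------
Document  | Nimbus 
Optimize  | Helix  
Plan      | NULL   
Implement | NULL   
Review    | Alpha  
Refactor  | Alpha  
Design    | Atlas  


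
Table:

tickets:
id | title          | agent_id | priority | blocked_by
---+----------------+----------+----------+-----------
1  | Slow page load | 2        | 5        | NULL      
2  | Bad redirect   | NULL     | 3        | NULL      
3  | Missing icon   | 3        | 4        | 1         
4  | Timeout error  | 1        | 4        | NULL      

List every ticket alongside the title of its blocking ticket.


This is a self-join: tickets is joined to a second copy of itself, matching each row's blocked_by to another row's id. Use LEFT JOIN so rows with blocked_by=NULL are kept.
  - ticket 1 (Slow page load): blocked_by=NULL -> NULL
  - ticket 2 (Bad redirect): blocked_by=NULL -> NULL
  - ticket 3 (Missing icon): blocked_by=1 -> Slow page load
  - ticket 4 (Timeout error): blocked_by=NULL -> NULL

SQL:
SELECT a.title AS item, b.title AS blocked_by
FROM tickets a
LEFT JOIN tickets b ON a.blocked_by = b.id

Result:
item           | blocked_by    
---------------+---------------
Slow page load | NULL          
Bad redirect   | NULL          
Missing icon   | Slow page load
Timeout error  | NULL          


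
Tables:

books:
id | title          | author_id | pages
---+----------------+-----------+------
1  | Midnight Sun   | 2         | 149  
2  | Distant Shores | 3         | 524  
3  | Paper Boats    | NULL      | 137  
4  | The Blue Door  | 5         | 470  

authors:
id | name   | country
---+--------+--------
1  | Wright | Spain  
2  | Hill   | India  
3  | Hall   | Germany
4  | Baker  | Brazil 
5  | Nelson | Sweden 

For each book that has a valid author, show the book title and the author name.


INNER JOIN keeps only books rows whose author_id matches an id in authors. Walk through each book:
  - book 1 (Midnight Sun): author_id=2 -> matches Hill
  - book 2 (Distant Shores): author_id=3 -> matches Hall
  - book 3 (Paper Boats): author_id=NULL, no match -> dropped
  - book 4 (The Blue Door): author_id=5 -> matches Nelson
So 1 of 4 rows is dropped.

SQL:
SELECT a.title, b.name AS author
FROM books a
INNER JOIN authors b ON a.author_id = b.id

Result:
title          | author
---------------+-------
Midnight Sun   | Hill  
Distant Shores | Hall  
The Blue Door  | Nelson


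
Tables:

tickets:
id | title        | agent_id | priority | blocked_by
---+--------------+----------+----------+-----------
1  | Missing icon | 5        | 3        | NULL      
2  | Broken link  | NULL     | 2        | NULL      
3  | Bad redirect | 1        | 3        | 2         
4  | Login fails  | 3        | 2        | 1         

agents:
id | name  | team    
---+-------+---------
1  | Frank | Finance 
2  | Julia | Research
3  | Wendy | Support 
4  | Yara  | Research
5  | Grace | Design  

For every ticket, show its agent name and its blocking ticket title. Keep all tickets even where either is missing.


Two LEFT JOINs from the same base table tickets: one to agents via agent_id, one to tickets itself via blocked_by. Both are LEFT so every ticket is preserved.
Match against agents:
  - ticket 1 (Missing icon): agent_id=5 -> matches Grace
  - ticket 2 (Broken link): agent_id=NULL, no match -> kept with NULL
  - ticket 3 (Bad redirect): agent_id=1 -> matches Frank
  - ticket 4 (Login fails): agent_id=3 -> matches Wendy
Match against tickets (self):
  - ticket 1 (Missing icon): blocked_by=NULL -> NULL
  - ticket 2 (Broken link): blocked_by=NULL -> NULL
  - ticket 3 (Bad redirect): blocked_by=2 -> Broken link
  - ticket 4 (Login fails): blocked_by=1 -> Missing icon

SQL:
SELECT a.title, b.name AS agent, c.title AS blocked_by
FROM tickets a
LEFT JOIN agents b ON a.agent_id = b.id
LEFT JOIN tickets c ON a.blocked_by = c.id

Result:
title        | agent | blocked_by  
-------------+-------+-------------
Missing icon | Grace | NULL        
Broken link  | NULL  | NULL        
Bad redirect | Frank | Broken link 
Login fails  | Wendy | Missing icon


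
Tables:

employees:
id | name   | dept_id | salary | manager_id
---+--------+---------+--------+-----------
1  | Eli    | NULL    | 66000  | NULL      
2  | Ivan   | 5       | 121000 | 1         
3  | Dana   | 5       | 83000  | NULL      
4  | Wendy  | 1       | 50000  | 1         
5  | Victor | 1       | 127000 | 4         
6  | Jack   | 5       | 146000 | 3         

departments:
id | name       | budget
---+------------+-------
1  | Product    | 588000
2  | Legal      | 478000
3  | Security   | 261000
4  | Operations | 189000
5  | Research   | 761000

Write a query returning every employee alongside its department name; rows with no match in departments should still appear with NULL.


LEFT JOIN keeps every row from employees (the left table); where dept_id has no match in departments, the department columns become NULL. Walk through each employee:
  - employee 1 (Eli): dept_id=NULL, no match -> kept with NULL
  - employee 2 (Ivan): dept_id=5 -> matches Research
  - employee 3 (Dana): dept_id=5 -> matches Research
  - employee 4 (Wendy): dept_id=1 -> matches Product
  - employee 5 (Victor): dept_id=1 -> matches Product
  - employee 6 (Jack): dept_id=5 -> matches Research
All 6 rows appear; 1 has NULL department.

SQL:
SELECT a.name, b.name AS department
FROM employees a
LEFT JOIN departments b ON a.dept_id = b.id

Result:
name   | department
-------+-----------
Eli    | NULL      
Ivan   | Research  
Dana   | Research  
Wendy  | Product   
Victor | Product   
Jack   | Research  


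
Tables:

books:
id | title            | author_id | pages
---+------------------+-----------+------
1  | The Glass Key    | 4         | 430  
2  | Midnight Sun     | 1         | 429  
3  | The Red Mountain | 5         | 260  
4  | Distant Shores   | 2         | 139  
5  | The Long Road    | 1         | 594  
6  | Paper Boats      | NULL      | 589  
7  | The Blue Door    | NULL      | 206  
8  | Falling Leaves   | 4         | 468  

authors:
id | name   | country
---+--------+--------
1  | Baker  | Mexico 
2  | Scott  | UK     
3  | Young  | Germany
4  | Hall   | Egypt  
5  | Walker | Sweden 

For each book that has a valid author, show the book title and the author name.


INNER JOIN keeps only books rows whose author_id matches an id in authors. Walk through each book:
  - book 1 (The Glass Key): author_id=4 -> matches Hall
  - book 2 (Midnight Sun): author_id=1 -> matches Baker
  - book 3 (The Red Mountain): author_id=5 -> matches Walker
  - book 4 (Distant Shores): author_id=2 -> matches Scott
  - book 5 (The Long Road): author_id=1 -> matches Baker
  - book 6 (Paper Boats): author_id=NULL, no match -> dropped
  - book 7 (The Blue Door): author_id=NULL, no match -> dropped
  - book 8 (Falling Leaves): author_id=4 -> matches Hall
So 2 of 8 rows are dropped.

SQL:
SELECT a.title, b.name AS author
FROM books a
INNER JOIN authors b ON a.author_id = b.id

Result:
title            | author
-----------------+-------
The Glass Key    | Hall  
Midnight Sun     | Baker 
The Red Mountain | Walker
Distant Shores   | Scott 
The Long Road    | Baker 
Falling Leaves   | Hall  


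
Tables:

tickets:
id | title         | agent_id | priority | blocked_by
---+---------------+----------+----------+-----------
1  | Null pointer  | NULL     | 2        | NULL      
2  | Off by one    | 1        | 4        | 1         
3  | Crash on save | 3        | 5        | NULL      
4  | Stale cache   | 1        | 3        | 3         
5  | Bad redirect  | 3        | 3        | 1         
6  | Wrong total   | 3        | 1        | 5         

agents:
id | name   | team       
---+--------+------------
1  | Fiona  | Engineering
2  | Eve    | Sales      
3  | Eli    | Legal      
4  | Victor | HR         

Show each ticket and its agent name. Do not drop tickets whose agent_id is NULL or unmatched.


LEFT JOIN keeps every row from tickets (the left table); where agent_id has no match in agents, the agent columns become NULL. Walk through each ticket:
  - ticket 1 (Null pointer): agent_id=NULL, no match -> kept with NULL
  - ticket 2 (Off by one): agent_id=1 -> matches Fiona
  - ticket 3 (Crash on save): agent_id=3 -> matches Eli
  - ticket 4 (Stale cache): agent_id=1 -> matches Fiona
  - ticket 5 (Bad redirect): agent_id=3 -> matches Eli
  - ticket 6 (Wrong total): agent_id=3 -> matches Eli
All 6 rows appear; 1 has NULL agent.

SQL:
SELECT a.title, b.name AS agent
FROM tickets a
LEFT JOIN agents b ON a.agent_id = b.id

Result:
title         | agent
--------------+------
Null pointer  | NULL 
Off by one    | Fiona
Crash on save | Eli  
Stale cache   | Fiona
Bad redirect  | Eli  
Wrong total   | Eli  


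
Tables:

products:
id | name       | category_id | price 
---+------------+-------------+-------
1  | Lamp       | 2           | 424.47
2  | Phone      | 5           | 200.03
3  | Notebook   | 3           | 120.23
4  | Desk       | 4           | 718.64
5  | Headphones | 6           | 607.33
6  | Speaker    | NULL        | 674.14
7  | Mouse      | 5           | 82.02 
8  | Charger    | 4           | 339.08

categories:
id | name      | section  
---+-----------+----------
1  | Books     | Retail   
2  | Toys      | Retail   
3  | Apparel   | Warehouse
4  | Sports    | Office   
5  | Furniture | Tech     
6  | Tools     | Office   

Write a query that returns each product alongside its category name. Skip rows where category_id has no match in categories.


INNER JOIN keeps only products rows whose category_id matches an id in categories. Walk through each product:
  - product 1 (Lamp): category_id=2 -> matches Toys
  - product 2 (Phone): category_id=5 -> matches Furniture
  - product 3 (Notebook): category_id=3 -> matches Apparel
  - product 4 (Desk): category_id=4 -> matches Sports
  - product 5 (Headphones): category_id=6 -> matches Tools
  - product 6 (Speaker): category_id=NULL, no match -> dropped
  - product 7 (Mouse): category_id=5 -> matches Furniture
  - product 8 (Charger): category_id=4 -> matches Sports
So 1 of 8 rows is dropped.

SQL:
SELECT a.name, b.name AS category
FROM products a
INNER JOIN categories b ON a.category_id = b.id

Result:
name       | category 
-----------+----------
Lamp       | Toys     
Phone      | Furniture
Notebook   | Apparel  
Desk       | Sports   
Headphones | Tools    
Mouse      | Furniture
Charger    | Sports   


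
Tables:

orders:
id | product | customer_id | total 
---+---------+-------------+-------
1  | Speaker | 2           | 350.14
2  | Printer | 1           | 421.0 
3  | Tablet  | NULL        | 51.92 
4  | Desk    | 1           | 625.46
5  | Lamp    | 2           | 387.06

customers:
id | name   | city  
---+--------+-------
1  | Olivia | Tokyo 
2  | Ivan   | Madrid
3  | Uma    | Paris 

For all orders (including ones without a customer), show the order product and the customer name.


LEFT JOIN keeps every row from orders (the left table); where customer_id has no match in customers, the customer columns become NULL. Walk through each order:
  - order 1 (Speaker): customer_id=2 -> matches Ivan
  - order 2 (Printer): customer_id=1 -> matches Olivia
  - order 3 (Tablet): customer_id=NULL, no match -> kept with NULL
  - order 4 (Desk): customer_id=1 -> matches Olivia
  - order 5 (Lamp): customer_id=2 -> matches Ivan
All 5 rows appear; 1 has NULL customer.

SQL:
SELECT a.product, b.name AS customer
FROM orders a
LEFT JOIN customers b ON a.customer_id = b.id

Result:
product | customer
--------+---------
Speaker | Ivan    
Printer | Olivia  
Tablet  | NULL    
Desk    | Olivia  
Lamp    | Ivan    


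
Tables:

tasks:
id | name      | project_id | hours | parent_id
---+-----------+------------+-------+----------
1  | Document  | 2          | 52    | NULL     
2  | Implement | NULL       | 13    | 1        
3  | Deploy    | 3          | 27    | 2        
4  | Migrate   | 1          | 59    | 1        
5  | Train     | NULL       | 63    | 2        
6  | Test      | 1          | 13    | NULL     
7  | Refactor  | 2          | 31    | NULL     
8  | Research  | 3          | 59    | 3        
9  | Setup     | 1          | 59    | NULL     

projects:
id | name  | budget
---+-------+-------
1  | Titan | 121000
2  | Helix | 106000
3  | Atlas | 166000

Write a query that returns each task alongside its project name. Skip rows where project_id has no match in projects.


INNER JOIN keeps only tasks rows whose project_id matches an id in projects. Walk through each task:
  - task 1 (Document): project_id=2 -> matches Helix
  - task 2 (Implement): project_id=NULL, no match -> dropped
  - task 3 (Deploy): project_id=3 -> matches Atlas
  - task 4 (Migrate): project_id=1 -> matches Titan
  - task 5 (Train): project_id=NULL, no match -> dropped
  - task 6 (Test): project_id=1 -> matches Titan
  - task 7 (Refactor): project_id=2 -> matches Helix
  - task 8 (Research): project_id=3 -> matches Atlas
  - task 9 (Setup): project_id=1 -> matches Titan
So 2 of 9 rows are dropped.

SQL:
SELECT a.name, b.name AS project
FROM tasks a
INNER JOIN projects b ON a.project_id = b.id

Result:
name     | project
---------+--------
Document | Helix  
Deploy   | Atlas  
Migrate  | Titan  
Test     | Titan  
Refactor | Helix  
Research | Atlas  
Setup    | Titan  


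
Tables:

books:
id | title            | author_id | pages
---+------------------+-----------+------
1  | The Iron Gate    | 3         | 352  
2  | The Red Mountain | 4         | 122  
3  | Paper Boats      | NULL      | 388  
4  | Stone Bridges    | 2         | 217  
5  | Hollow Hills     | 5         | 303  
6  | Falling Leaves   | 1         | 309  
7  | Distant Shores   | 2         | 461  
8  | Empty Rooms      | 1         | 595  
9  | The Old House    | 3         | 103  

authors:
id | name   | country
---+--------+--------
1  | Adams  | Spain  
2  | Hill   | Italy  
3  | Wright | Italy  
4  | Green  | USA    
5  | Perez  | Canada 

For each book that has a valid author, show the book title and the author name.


INNER JOIN keeps only books rows whose author_id matches an id in authors. Walk through each book:
  - book 1 (The Iron Gate): author_id=3 -> matches Wright
  - book 2 (The Red Mountain): author_id=4 -> matches Green
  - book 3 (Paper Boats): author_id=NULL, no match -> dropped
  - book 4 (Stone Bridges): author_id=2 -> matches Hill
  - book 5 (Hollow Hills): author_id=5 -> matches Perez
  - book 6 (Falling Leaves): author_id=1 -> matches Adams
  - book 7 (Distant Shores): author_id=2 -> matches Hill
  - book 8 (Empty Rooms): author_id=1 -> matches Adams
  - book 9 (The Old House): author_id=3 -> matches Wright
So 1 of 9 rows is dropped.

SQL:
SELECT a.title, b.name AS author
FROM books a
INNER JOIN authors b ON a.author_id = b.id

Result:
title            | author
-----------------+-------
The Iron Gate    | Wright
The Red Mountain | Green 
Stone Bridges    | Hill  
Hollow Hills     | Perez 
Falling Leaves   | Adams 
Distant Shores   | Hill  
Empty Rooms      | Adams 
The Old House    | Wright


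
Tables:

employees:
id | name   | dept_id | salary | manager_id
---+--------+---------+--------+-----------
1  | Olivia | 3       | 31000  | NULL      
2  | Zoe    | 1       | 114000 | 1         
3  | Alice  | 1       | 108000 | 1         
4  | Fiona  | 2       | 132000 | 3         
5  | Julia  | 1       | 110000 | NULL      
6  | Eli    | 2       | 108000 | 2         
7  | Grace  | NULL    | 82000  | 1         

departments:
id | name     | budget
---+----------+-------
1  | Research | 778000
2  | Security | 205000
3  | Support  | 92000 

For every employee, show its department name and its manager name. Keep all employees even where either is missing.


Two LEFT JOINs from the same base table employees: one to departments via dept_id, one to employees itself via manager_id. Both are LEFT so every employee is preserved.
Match against departments:
  - employee 1 (Olivia): dept_id=3 -> matches Support
  - employee 2 (Zoe): dept_id=1 -> matches Research
  - employee 3 (Alice): dept_id=1 -> matches Research
  - employee 4 (Fiona): dept_id=2 -> matches Security
  - employee 5 (Julia): dept_id=1 -> matches Research
  - employee 6 (Eli): dept_id=2 -> matches Security
  - employee 7 (Grace): dept_id=NULL, no match -> kept with NULL
Match against employees (self):
  - employee 1 (Olivia): manager_id=NULL -> NULL
  - employee 2 (Zoe): manager_id=1 -> Olivia
  - employee 3 (Alice): manager_id=1 -> Olivia
  - employee 4 (Fiona): manager_id=3 -> Alice
  - employee 5 (Julia): manager_id=NULL -> NULL
  - employee 6 (Eli): manager_id=2 -> Zoe
  - employee 7 (Grace): manager_id=1 -> Olivia

SQL:
SELECT a.name, b.name AS department, c.name AS manager
FROM employees a
LEFT JOIN departments b ON a.dept_id = b.id
LEFT JOIN employees c ON a.manager_id = c.id

Result:
name   | department | manager
-------+------------+--------
Olivia | Support    | NULL   
Zoe    | Research   | Olivia 
Alice  | Research   | Olivia 
Fiona  | Security   | Alice  
Julia  | Research   | NULL   
Eli    | Security   | Zoe    
Grace  | NULL       | Olivia 


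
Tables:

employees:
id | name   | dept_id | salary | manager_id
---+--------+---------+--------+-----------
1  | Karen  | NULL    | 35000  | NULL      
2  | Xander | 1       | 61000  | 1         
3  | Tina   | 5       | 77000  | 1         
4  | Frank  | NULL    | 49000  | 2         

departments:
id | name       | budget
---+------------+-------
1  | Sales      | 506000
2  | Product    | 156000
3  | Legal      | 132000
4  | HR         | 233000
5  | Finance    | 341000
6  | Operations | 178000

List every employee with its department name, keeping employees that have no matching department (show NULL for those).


LEFT JOIN keeps every row from employees (the left table); where dept_id has no match in departments, the department columns become NULL. Walk through each employee:
  - employee 1 (Karen): dept_id=NULL, no match -> kept with NULL
  - employee 2 (Xander): dept_id=1 -> matches Sales
  - employee 3 (Tina): dept_id=5 -> matches Finance
  - employee 4 (Frank): dept_id=NULL, no match -> kept with NULL
All 4 rows appear; 2 have NULL department.

SQL:
SELECT a.name, b.name AS department
FROM employees a
LEFT JOIN departments b ON a.dept_id = b.id

Result:
name   | department
-------+-----------
Karen  | NULL      
Xander | Sales     
Tina   | Finance   
Frank  | NULL      


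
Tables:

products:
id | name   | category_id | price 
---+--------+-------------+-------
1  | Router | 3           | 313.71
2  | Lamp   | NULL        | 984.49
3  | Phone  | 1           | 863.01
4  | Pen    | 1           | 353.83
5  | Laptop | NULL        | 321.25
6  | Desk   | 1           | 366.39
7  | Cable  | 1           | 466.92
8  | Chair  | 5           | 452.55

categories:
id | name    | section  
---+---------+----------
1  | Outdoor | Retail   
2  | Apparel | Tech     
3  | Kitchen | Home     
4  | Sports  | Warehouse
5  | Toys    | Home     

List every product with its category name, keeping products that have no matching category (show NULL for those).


LEFT JOIN keeps every row from products (the left table); where category_id has no match in categories, the category columns become NULL. Walk through each product:
  - product 1 (Router): category_id=3 -> matches Kitchen
  - product 2 (Lamp): category_id=NULL, no match -> kept with NULL
  - product 3 (Phone): category_id=1 -> matches Outdoor
  - product 4 (Pen): category_id=1 -> matches Outdoor
  - product 5 (Laptop): category_id=NULL, no match -> kept with NULL
  - product 6 (Desk): category_id=1 -> matches Outdoor
  - product 7 (Cable): category_id=1 -> matches Outdoor
  - product 8 (Chair): category_id=5 -> matches Toys
All 8 rows appear; 2 have NULL category.

SQL:
SELECT a.name, b.name AS category
FROM products a
LEFT JOIN categories b ON a.category_id = b.id

Result:
name   | category
-------+---------
Router | Kitchen 
Lamp   | NULL    
Phone  | Outdoor 
Pen    | Outdoor 
Laptop | NULL    
Desk   | Outdoor 
Cable  | Outdoor 
Chair  | Toys    


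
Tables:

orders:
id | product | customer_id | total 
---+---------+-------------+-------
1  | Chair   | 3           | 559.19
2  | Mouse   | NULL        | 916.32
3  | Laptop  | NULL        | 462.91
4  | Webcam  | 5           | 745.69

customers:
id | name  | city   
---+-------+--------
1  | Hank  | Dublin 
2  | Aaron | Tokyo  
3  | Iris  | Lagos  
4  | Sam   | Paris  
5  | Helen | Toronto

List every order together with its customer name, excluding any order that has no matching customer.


INNER JOIN keeps only orders rows whose customer_id matches an id in customers. Walk through each order:
  - order 1 (Chair): customer_id=3 -> matches Iris
  - order 2 (Mouse): customer_id=NULL, no match -> dropped
  - order 3 (Laptop): customer_id=NULL, no match -> dropped
  - order 4 (Webcam): customer_id=5 -> matches Helen
So 2 of 4 rows are dropped.

SQL:
SELECT a.product, b.name AS customer
FROM orders a
INNER JOIN customers b ON a.customer_id = b.id

Result:
product | customer
--------+---------
Chair   | Iris    
Webcam  | Helen   


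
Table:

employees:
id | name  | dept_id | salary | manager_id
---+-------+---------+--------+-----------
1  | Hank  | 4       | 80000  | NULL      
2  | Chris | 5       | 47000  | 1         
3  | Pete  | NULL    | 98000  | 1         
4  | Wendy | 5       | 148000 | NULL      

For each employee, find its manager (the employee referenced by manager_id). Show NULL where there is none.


This is a self-join: employees is joined to a second copy of itself, matching each row's manager_id to another row's id. Use LEFT JOIN so rows with manager_id=NULL are kept.
  - employee 1 (Hank): manager_id=NULL -> NULL
  - employee 2 (Chris): manager_id=1 -> Hank
  - employee 3 (Pete): manager_id=1 -> Hank
  - employee 4 (Wendy): manager_id=NULL -> NULL

SQL:
SELECT a.name AS item, b.name AS manager
FROM employees a
LEFT JOIN employees b ON a.manager_id = b.id

Result:
item  | manager
------+--------
Hank  | NULL   
Chris | Hank   
Pete  | Hank   
Wendy | NULL   
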